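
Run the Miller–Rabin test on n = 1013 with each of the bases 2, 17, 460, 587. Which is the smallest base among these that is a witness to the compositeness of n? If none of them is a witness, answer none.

none

n − 1 = 1012 = 2^2 · 253, so s = 2 and d = 253.
Base 2: x_0 = 2^253 mod 1013 = 45. x_0 is neither 1 nor 1012, so continue squaring. x_1 = 45^2 mod 1013 = 1012. x_1 ≡ −1, so 2 is not a witness.
Base 17: x_0 = 17^253 mod 1013 = 968. x_0 is neither 1 nor 1012, so continue squaring. x_1 = 968^2 mod 1013 = 1012. x_1 ≡ −1, so 17 is not a witness.
Base 460: x_0 = 460^253 mod 1013 = 968. x_0 is neither 1 nor 1012, so continue squaring. x_1 = 968^2 mod 1013 = 1012. x_1 ≡ −1, so 460 is not a witness.
Base 587: x_0 = 587^253 mod 1013 = 1. x_0 = 1, so 587 is not a witness.
No listed base is a witness for 1013.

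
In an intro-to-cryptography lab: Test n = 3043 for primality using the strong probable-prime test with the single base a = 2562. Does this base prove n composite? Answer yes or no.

yes

n − 1 = 3042 = 2^1 · 1521, so s = 1 and d = 1521.
x_0 = 2562^1521 mod 3043 = 743.
x_0 ∉ {1, 3042} and s = 1, so 2562 is a Miller–Rabin witness and 3043 is composite.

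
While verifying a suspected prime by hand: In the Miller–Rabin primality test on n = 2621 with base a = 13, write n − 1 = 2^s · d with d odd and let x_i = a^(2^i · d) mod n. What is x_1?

2620

n − 1 = 2620 = 2^2 · 655, so s = 2 and d = 655.
x_0 = 13^655 mod 2621 = 472.
x_1 = 472^2 mod 2621 = 2620.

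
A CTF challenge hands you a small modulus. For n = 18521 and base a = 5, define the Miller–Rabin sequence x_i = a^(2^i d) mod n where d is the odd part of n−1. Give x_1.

18520

n − 1 = 18520 = 2^3 · 2315, so s = 3 and d = 2315.
x_0 = 5^2315 mod 18521 = 14844.
x_1 = 14844^2 mod 18521 = 18520.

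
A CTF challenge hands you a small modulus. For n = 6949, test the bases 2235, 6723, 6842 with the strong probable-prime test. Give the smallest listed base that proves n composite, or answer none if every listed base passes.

n − 1 = 6948 = 2^2 · 1737, so s = 2 and d = 1737.
Base 2235: x_0 = 2235^1737 mod 6949 = 6948. x_0 = 6948 ≡ −1, so 2235 is not a witness.
Base 6723: x_0 = 6723^1737 mod 6949 = 932. x_0 is neither 1 nor 6948, so continue squaring. x_1 = 932^2 mod 6949 = 6948. x_1 ≡ −1, so 6723 is not a witness.
Base 6842: x_0 = 6842^1737 mod 6949 = 1. x_0 = 1, so 6842 is not a witness.
No listed base is a witness for 6949.

none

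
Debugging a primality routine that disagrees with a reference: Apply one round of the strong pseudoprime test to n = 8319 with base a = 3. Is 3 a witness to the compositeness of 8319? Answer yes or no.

n − 1 = 8318 = 2^1 · 4159, so s = 1 and d = 4159.
Repeated squaring mod 8319: 3^1 ≡ 3, 3^2 ≡ 9, 3^4 ≡ 81, 3^8 ≡ 6561, 3^16 ≡ 4215, 3^32 ≡ 5160, 3^64 ≡ 4800, 3^128 ≡ 4689, 3^256 ≡ 7923, 3^512 ≡ 7074, 3^1024 ≡ 2691, 3^2048 ≡ 3951, 3^4096 ≡ 3957.
4159 = 4096 + 32 + 16 + 8 + 4 + 2 + 1, so 3^4159 ≡ 3957·5160·4215·6561·81·9·3 ≡ 441 (mod 8319).
x_0 = 3^4159 mod 8319 = 441.
x_0 ∉ {1, 8318} and s = 1, so 3 is a Miller–Rabin witness and 8319 is composite.

yes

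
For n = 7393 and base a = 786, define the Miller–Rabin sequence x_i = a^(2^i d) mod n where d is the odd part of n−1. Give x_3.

n − 1 = 7392 = 2^5 · 231, so s = 5 and d = 231.
x_0 = 786^231 mod 7393 = 4344.
x_1 = 4344^2 mod 7393 = 3400.
x_2 = 3400^2 mod 7393 = 4741.
x_3 = 4741^2 mod 7393 = 2361.

2361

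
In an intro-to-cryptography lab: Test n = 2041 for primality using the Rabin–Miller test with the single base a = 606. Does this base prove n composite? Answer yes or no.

no

n − 1 = 2040 = 2^3 · 255, so s = 3 and d = 255.
x_0 = 606^255 mod 2041 = 499.
x_0 is neither 1 nor 2040, so continue squaring.
x_1 = 499^2 mod 2041 = 2040.
x_1 ≡ −1, so 606 is not a witness.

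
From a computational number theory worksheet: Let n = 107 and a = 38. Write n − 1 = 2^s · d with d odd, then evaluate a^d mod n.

106

n − 1 = 106 = 2^1 · 53, so s = 1 and d = 53.
Repeated squaring mod 107: 38^1 ≡ 38, 38^2 ≡ 53, 38^4 ≡ 27, 38^8 ≡ 87, 38^16 ≡ 79, 38^32 ≡ 35.
53 = 32 + 16 + 4 + 1, so 38^53 ≡ 35·79·27·38 ≡ 106 (mod 107).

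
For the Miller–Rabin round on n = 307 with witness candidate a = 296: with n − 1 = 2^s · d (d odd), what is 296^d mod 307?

306

n − 1 = 306 = 2^1 · 153, so s = 1 and d = 153.
296^153 mod 307 = 306.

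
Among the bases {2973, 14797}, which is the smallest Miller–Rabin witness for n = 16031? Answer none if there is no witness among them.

2973

n − 1 = 16030 = 2^1 · 8015, so s = 1 and d = 8015.
Base 2973: x_0 = 2973^8015 mod 16031 = 3476. x_0 ∉ {1, 16030} and s = 1, so 2973 is a Miller–Rabin witness and 16031 is composite.
Base 14797: x_0 = 14797^8015 mod 16031 = 5003. x_0 ∉ {1, 16030} and s = 1, so 14797 is a Miller–Rabin witness and 16031 is composite.
The smallest witness among the given bases is 2973.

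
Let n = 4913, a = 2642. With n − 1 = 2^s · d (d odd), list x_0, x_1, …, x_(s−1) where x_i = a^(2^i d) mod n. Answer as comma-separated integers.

3182, 4344, 4416, 1359

n − 1 = 4912 = 2^4 · 307, so s = 4 and d = 307.
x_0 = 2642^307 mod 4913 = 3182.
x_1 = 3182^2 mod 4913 = 4344.
x_2 = 4344^2 mod 4913 = 4416.
x_3 = 4416^2 mod 4913 = 1359.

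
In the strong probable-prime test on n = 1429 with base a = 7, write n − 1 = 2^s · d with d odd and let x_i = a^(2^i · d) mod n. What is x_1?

1

n − 1 = 1428 = 2^2 · 357, so s = 2 and d = 357.
By repeated squaring, 7^357 ≡ 1 (mod 1429).
x_0 = 1.
x_1 = 1^2 mod 1429 = 1.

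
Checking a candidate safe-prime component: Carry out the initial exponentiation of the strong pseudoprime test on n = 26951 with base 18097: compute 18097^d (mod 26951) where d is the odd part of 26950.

n − 1 = 26950 = 2^1 · 13475, so s = 1 and d = 13475.
Repeated squaring mod 26951: 18097^1 ≡ 18097, 18097^2 ≡ 19808, 18097^4 ≡ 4206, 18097^8 ≡ 10580, 18097^16 ≡ 8897, 18097^32 ≡ 1522, 18097^64 ≡ 25649, 18097^128 ≡ 24242, 18097^256 ≡ 8009, 18097^512 ≡ 701, 18097^1024 ≡ 6283, 18097^2048 ≡ 19825, 18097^4096 ≡ 4192, 18097^8192 ≡ 812.
13475 = 8192 + 4096 + 1024 + 128 + 32 + 2 + 1, so 18097^13475 ≡ 812·4192·6283·24242·1522·19808·18097 ≡ 26950 (mod 26951).

26950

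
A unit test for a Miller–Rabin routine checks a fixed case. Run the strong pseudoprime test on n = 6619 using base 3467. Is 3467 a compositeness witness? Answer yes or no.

n − 1 = 6618 = 2^1 · 3309, so s = 1 and d = 3309.
Repeated squaring mod 6619: 3467^1 ≡ 3467, 3467^2 ≡ 6604, 3467^4 ≡ 225, 3467^8 ≡ 4292, 3467^16 ≡ 587, 3467^32 ≡ 381, 3467^64 ≡ 6162, 3467^128 ≡ 3660, 3467^256 ≡ 5363, 3467^512 ≡ 2214, 3467^1024 ≡ 3736, 3467^2048 ≡ 4844.
3309 = 2048 + 1024 + 128 + 64 + 32 + 8 + 4 + 1, so 3467^3309 ≡ 4844·3736·3660·6162·381·4292·225·3467 ≡ 1 (mod 6619).
x_0 = 3467^3309 mod 6619 = 1.
x_0 = 1, so 3467 is not a witness.

no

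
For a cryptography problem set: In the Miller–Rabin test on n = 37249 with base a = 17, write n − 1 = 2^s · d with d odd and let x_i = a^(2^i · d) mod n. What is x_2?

36281

n − 1 = 37248 = 2^7 · 291, so s = 7 and d = 291.
By repeated squaring, 17^291 ≡ 15159 (mod 37249).
x_0 = 15159.
x_1 = 15159^2 mod 37249 = 6200.
x_2 = 6200^2 mod 37249 = 36281.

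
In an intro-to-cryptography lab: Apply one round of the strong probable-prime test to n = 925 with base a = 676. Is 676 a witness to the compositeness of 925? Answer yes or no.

n − 1 = 924 = 2^2 · 231, so s = 2 and d = 231.
Repeated squaring mod 925: 676^1 ≡ 676, 676^2 ≡ 26, 676^4 ≡ 676, 676^8 ≡ 26, 676^16 ≡ 676, 676^32 ≡ 26, 676^64 ≡ 676, 676^128 ≡ 26.
231 = 128 + 64 + 32 + 4 + 2 + 1, so 676^231 ≡ 26·676·26·676·26·676 ≡ 1 (mod 925).
x_0 = 676^231 mod 925 = 1.
x_0 = 1, so 676 is not a witness.

no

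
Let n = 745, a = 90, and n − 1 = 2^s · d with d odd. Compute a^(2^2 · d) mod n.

n − 1 = 744 = 2^3 · 93, so s = 3 and d = 93.
x_0 = 90^93 mod 745 = 240.
x_1 = 240^2 mod 745 = 235.
x_2 = 235^2 mod 745 = 95.

95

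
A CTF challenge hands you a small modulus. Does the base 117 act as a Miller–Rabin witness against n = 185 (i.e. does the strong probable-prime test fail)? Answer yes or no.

no

n − 1 = 184 = 2^3 · 23, so s = 3 and d = 23.
x_0 = 117^23 mod 185 = 68.
x_0 is neither 1 nor 184, so continue squaring.
x_1 = 68^2 mod 185 = 184.
x_1 ≡ −1, so 117 is not a witness.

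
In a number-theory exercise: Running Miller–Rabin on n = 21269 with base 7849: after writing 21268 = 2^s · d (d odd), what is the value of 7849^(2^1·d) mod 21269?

n − 1 = 21268 = 2^2 · 5317, so s = 2 and d = 5317.
Repeated squaring mod 21269: 7849^1 ≡ 7849, 7849^2 ≡ 11777, 7849^4 ≡ 2580, 7849^8 ≡ 20472, 7849^16 ≡ 18408, 7849^32 ≡ 18025, 7849^64 ≡ 16650, 7849^128 ≡ 2354, 7849^256 ≡ 11376, 7849^512 ≡ 12780, 7849^1024 ≡ 3749, 7849^2048 ≡ 17461, 7849^4096 ≡ 16675.
5317 = 4096 + 1024 + 128 + 64 + 4 + 1, so 7849^5317 ≡ 16675·3749·2354·16650·2580·7849 ≡ 11488 (mod 21269).
x_0 = 11488.
x_1 = 11488^2 mod 21269 = 21268.

21268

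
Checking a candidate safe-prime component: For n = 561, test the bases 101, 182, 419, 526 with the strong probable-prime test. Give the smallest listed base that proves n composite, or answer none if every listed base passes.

182

n − 1 = 560 = 2^4 · 35, so s = 4 and d = 35.
Base 101: x_0 = 101^35 mod 561 = 560. x_0 = 560 ≡ −1, so 101 is not a witness.
Base 182: x_0 = 182^35 mod 561 = 164. x_0 is neither 1 nor 560, so continue squaring. x_1 = 164^2 mod 561 = 529. x_2 = 529^2 mod 561 = 463. x_3 = 463^2 mod 561 = 67. Reached i = s−1 = 3 without hitting −1: 182 is a Miller–Rabin witness and 561 is composite.
Base 419: x_0 = 419^35 mod 561 = 56. x_0 is neither 1 nor 560, so continue squaring. x_1 = 56^2 mod 561 = 331. x_2 = 331^2 mod 561 = 166. x_3 = 166^2 mod 561 = 67. Reached i = s−1 = 3 without hitting −1: 419 is a Miller–Rabin witness and 561 is composite.
Base 526: x_0 = 526^35 mod 561 = 67. x_0 is neither 1 nor 560, so continue squaring. x_1 = 67^2 mod 561 = 1. x_1 = 1 but x_0 ≠ ±1, a nontrivial square root of 1 — 526 is a witness and 561 is composite.
The smallest witness among the given bases is 182.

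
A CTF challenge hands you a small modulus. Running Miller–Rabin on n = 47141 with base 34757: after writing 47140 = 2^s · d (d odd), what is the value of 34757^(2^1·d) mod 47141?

n − 1 = 47140 = 2^2 · 11785, so s = 2 and d = 11785.
x_0 = 34757^11785 mod 47141 = 451.
x_1 = 451^2 mod 47141 = 14837.

14837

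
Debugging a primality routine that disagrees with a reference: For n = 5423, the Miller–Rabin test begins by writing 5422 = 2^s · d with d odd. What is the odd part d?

Halving: 5422 → 2711; 2711 is odd.
So 5422 = 2^1 · 2711.

2711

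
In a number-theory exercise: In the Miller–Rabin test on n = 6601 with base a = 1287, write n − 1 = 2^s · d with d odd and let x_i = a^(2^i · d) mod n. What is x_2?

n − 1 = 6600 = 2^3 · 825, so s = 3 and d = 825.
Repeated squaring mod 6601: 1287^1 ≡ 1287, 1287^2 ≡ 6119, 1287^4 ≡ 1289, 1287^8 ≡ 4670, 1287^16 ≡ 5797, 1287^32 ≡ 6119, 1287^64 ≡ 1289, 1287^128 ≡ 4670, 1287^256 ≡ 5797, 1287^512 ≡ 6119.
825 = 512 + 256 + 32 + 16 + 8 + 1, so 1287^825 ≡ 6119·5797·6119·5797·4670·1287 ≡ 2092 (mod 6601).
x_0 = 2092.
x_1 = 2092^2 mod 6601 = 1.
x_2 = 1^2 mod 6601 = 1.

1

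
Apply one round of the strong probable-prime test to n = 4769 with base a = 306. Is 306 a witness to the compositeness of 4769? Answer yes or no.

yes

n − 1 = 4768 = 2^5 · 149, so s = 5 and d = 149.
x_0 = 306^149 mod 4769 = 2293.
x_0 is neither 1 nor 4768, so continue squaring.
x_1 = 2293^2 mod 4769 = 2411.
x_2 = 2411^2 mod 4769 = 4279.
x_3 = 4279^2 mod 4769 = 1650.
x_4 = 1650^2 mod 4769 = 4170.
Reached i = s−1 = 4 without hitting −1: 306 is a Miller–Rabin witness and 4769 is composite.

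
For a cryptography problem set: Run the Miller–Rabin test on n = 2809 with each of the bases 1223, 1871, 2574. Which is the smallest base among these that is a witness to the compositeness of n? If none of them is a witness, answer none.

1871

n − 1 = 2808 = 2^3 · 351, so s = 3 and d = 351.
Base 1223: x_0 = 1223^351 mod 2809 = 2808. x_0 = 2808 ≡ −1, so 1223 is not a witness.
Base 1871: x_0 = 1871^351 mod 2809 = 743. x_0 is neither 1 nor 2808, so continue squaring. x_1 = 743^2 mod 2809 = 1485. x_2 = 1485^2 mod 2809 = 160. Reached i = s−1 = 2 without hitting −1: 1871 is a Miller–Rabin witness and 2809 is composite.
Base 2574: x_0 = 2574^351 mod 2809 = 182. x_0 is neither 1 nor 2808, so continue squaring. x_1 = 182^2 mod 2809 = 2225. x_2 = 2225^2 mod 2809 = 1167. Reached i = s−1 = 2 without hitting −1: 2574 is a Miller–Rabin witness and 2809 is composite.
The smallest witness among the given bases is 1871.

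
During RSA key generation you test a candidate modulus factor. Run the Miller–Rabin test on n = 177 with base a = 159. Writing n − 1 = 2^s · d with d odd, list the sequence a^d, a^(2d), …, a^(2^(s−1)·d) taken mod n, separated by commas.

n − 1 = 176 = 2^4 · 11, so s = 4 and d = 11.
x_0 = 159^11 mod 177 = 78.
x_1 = 78^2 mod 177 = 66.
x_2 = 66^2 mod 177 = 108.
x_3 = 108^2 mod 177 = 159.

78, 66, 108, 159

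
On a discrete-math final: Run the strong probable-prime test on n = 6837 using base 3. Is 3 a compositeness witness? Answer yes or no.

n − 1 = 6836 = 2^2 · 1709, so s = 2 and d = 1709.
x_0 = 3^1709 mod 6837 = 3888.
x_0 is neither 1 nor 6836, so continue squaring.
x_1 = 3888^2 mod 6837 = 6774.
Reached i = s−1 = 1 without hitting −1: 3 is a Miller–Rabin witness and 6837 is composite.

yes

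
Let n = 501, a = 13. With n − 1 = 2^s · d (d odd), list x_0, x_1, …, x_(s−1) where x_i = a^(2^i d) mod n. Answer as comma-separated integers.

n − 1 = 500 = 2^2 · 125, so s = 2 and d = 125.
x_0 = 13^125 mod 501 = 34.
x_1 = 34^2 mod 501 = 154.

34, 154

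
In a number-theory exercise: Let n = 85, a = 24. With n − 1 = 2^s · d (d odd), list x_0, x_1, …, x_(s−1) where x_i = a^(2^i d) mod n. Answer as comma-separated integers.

n − 1 = 84 = 2^2 · 21, so s = 2 and d = 21.
x_0 = 24^21 mod 85 = 79.
x_1 = 79^2 mod 85 = 36.

79, 36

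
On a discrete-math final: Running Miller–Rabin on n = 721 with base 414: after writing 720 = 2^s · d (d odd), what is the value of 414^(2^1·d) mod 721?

442

n − 1 = 720 = 2^4 · 45, so s = 4 and d = 45.
x_0 = 414^45 mod 721 = 169.
x_1 = 169^2 mod 721 = 442.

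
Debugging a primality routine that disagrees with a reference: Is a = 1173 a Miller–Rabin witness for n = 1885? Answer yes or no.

yes

n − 1 = 1884 = 2^2 · 471, so s = 2 and d = 471.
x_0 = 1173^471 mod 1885 = 92.
x_0 is neither 1 nor 1884, so continue squaring.
x_1 = 92^2 mod 1885 = 924.
Reached i = s−1 = 1 without hitting −1: 1173 is a Miller–Rabin witness and 1885 is composite.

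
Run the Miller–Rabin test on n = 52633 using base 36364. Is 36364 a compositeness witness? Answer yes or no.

n − 1 = 52632 = 2^3 · 6579, so s = 3 and d = 6579.
x_0 = 36364^6579 mod 52633 = 36770.
x_0 is neither 1 nor 52632, so continue squaring.
x_1 = 36770^2 mod 52633 = 49029.
x_2 = 49029^2 mod 52633 = 41098.
Reached i = s−1 = 2 without hitting −1: 36364 is a Miller–Rabin witness and 52633 is composite.

yes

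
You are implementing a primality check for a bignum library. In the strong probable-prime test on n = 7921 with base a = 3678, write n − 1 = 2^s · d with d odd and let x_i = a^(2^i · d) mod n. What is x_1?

n − 1 = 7920 = 2^4 · 495, so s = 4 and d = 495.
x_0 = 3678^495 mod 7921 = 6129.
x_1 = 6129^2 mod 7921 = 3259.

3259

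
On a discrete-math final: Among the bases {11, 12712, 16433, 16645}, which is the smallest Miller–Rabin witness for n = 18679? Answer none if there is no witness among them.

n − 1 = 18678 = 2^1 · 9339, so s = 1 and d = 9339.
Base 11: x_0 = 11^9339 mod 18679 = 18678. x_0 = 18678 ≡ −1, so 11 is not a witness.
Base 12712: x_0 = 12712^9339 mod 18679 = 18678. x_0 = 18678 ≡ −1, so 12712 is not a witness.
Base 16433: x_0 = 16433^9339 mod 18679 = 1. x_0 = 1, so 16433 is not a witness.
Base 16645: x_0 = 16645^9339 mod 18679 = 1. x_0 = 1, so 16645 is not a witness.
No listed base is a witness for 18679.

none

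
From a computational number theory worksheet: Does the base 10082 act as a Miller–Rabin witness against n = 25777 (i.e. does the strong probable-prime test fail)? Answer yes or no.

n − 1 = 25776 = 2^4 · 1611, so s = 4 and d = 1611.
x_0 = 10082^1611 mod 25777 = 8418.
x_0 is neither 1 nor 25776, so continue squaring.
x_1 = 8418^2 mod 25777 = 1751.
x_2 = 1751^2 mod 25777 = 24315.
x_3 = 24315^2 mod 25777 = 23730.
Reached i = s−1 = 3 without hitting −1: 10082 is a Miller–Rabin witness and 25777 is composite.

yes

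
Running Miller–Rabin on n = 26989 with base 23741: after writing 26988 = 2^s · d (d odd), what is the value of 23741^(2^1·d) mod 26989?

n − 1 = 26988 = 2^2 · 6747, so s = 2 and d = 6747.
x_0 = 23741^6747 mod 26989 = 20967.
x_1 = 20967^2 mod 26989 = 18257.

18257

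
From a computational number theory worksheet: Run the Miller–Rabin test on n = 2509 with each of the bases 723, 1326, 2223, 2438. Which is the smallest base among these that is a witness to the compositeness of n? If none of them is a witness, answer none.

n − 1 = 2508 = 2^2 · 627, so s = 2 and d = 627.
Base 723: x_0 = 723^627 mod 2509 = 2397. x_0 is neither 1 nor 2508, so continue squaring. x_1 = 2397^2 mod 2509 = 2508. x_1 ≡ −1, so 723 is not a witness.
Base 1326: x_0 = 1326^627 mod 2509 = 1729. x_0 is neither 1 nor 2508, so continue squaring. x_1 = 1729^2 mod 2509 = 1222. Reached i = s−1 = 1 without hitting −1: 1326 is a Miller–Rabin witness and 2509 is composite.
Base 2223: x_0 = 2223^627 mod 2509 = 2249. x_0 is neither 1 nor 2508, so continue squaring. x_1 = 2249^2 mod 2509 = 2366. Reached i = s−1 = 1 without hitting −1: 2223 is a Miller–Rabin witness and 2509 is composite.
Base 2438: x_0 = 2438^627 mod 2509 = 2384. x_0 is neither 1 nor 2508, so continue squaring. x_1 = 2384^2 mod 2509 = 571. Reached i = s−1 = 1 without hitting −1: 2438 is a Miller–Rabin witness and 2509 is composite.
The smallest witness among the given bases is 1326.

1326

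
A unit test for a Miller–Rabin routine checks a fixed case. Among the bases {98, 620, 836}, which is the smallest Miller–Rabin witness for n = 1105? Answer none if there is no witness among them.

n − 1 = 1104 = 2^4 · 69, so s = 4 and d = 69.
Base 98: x_0 = 98^69 mod 1105 = 268. x_0 is neither 1 nor 1104, so continue squaring. x_1 = 268^2 mod 1105 = 1104. x_1 ≡ −1, so 98 is not a witness.
Base 620: x_0 = 620^69 mod 1105 = 1080. x_0 is neither 1 nor 1104, so continue squaring. x_1 = 1080^2 mod 1105 = 625. x_2 = 625^2 mod 1105 = 560. x_3 = 560^2 mod 1105 = 885. Reached i = s−1 = 3 without hitting −1: 620 is a Miller–Rabin witness and 1105 is composite.
Base 836: x_0 = 836^69 mod 1105 = 311. x_0 is neither 1 nor 1104, so continue squaring. x_1 = 311^2 mod 1105 = 586. x_2 = 586^2 mod 1105 = 846. x_3 = 846^2 mod 1105 = 781. Reached i = s−1 = 3 without hitting −1: 836 is a Miller–Rabin witness and 1105 is composite.
The smallest witness among the given bases is 620.

620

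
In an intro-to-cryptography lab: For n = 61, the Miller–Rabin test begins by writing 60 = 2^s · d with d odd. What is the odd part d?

15

Halving: 60 → 30 → 15; 15 is odd.
So 60 = 2^2 · 15.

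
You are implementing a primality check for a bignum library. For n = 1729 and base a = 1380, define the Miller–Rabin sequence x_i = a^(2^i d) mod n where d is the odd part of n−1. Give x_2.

n − 1 = 1728 = 2^6 · 27, so s = 6 and d = 27.
By repeated squaring, 1380^27 ≡ 645 (mod 1729).
x_0 = 645.
x_1 = 645^2 mod 1729 = 1065.
x_2 = 1065^2 mod 1729 = 1.

1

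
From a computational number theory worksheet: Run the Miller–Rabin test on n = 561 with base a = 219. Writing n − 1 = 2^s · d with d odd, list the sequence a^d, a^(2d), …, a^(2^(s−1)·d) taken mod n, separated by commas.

n − 1 = 560 = 2^4 · 35, so s = 4 and d = 35.
x_0 = 219^35 mod 561 = 417.
x_1 = 417^2 mod 561 = 540.
x_2 = 540^2 mod 561 = 441.
x_3 = 441^2 mod 561 = 375.

417, 540, 441, 375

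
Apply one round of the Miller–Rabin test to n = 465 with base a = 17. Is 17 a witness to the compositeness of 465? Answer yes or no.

yes

n − 1 = 464 = 2^4 · 29, so s = 4 and d = 29.
x_0 = 17^29 mod 465 = 197.
x_0 is neither 1 nor 464, so continue squaring.
x_1 = 197^2 mod 465 = 214.
x_2 = 214^2 mod 465 = 226.
x_3 = 226^2 mod 465 = 391.
Reached i = s−1 = 3 without hitting −1: 17 is a Miller–Rabin witness and 465 is composite.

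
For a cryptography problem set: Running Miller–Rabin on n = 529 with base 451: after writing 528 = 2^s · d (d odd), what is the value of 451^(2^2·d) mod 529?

415

n − 1 = 528 = 2^4 · 33, so s = 4 and d = 33.
By repeated squaring, 451^33 ≡ 160 (mod 529).
x_0 = 160.
x_1 = 160^2 mod 529 = 208.
x_2 = 208^2 mod 529 = 415.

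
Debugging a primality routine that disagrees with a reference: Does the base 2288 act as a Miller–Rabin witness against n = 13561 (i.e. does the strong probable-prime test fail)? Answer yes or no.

yes

n − 1 = 13560 = 2^3 · 1695, so s = 3 and d = 1695.
x_0 = 2288^1695 mod 13561 = 8352.
x_0 is neither 1 nor 13560, so continue squaring.
x_1 = 8352^2 mod 13561 = 11681.
x_2 = 11681^2 mod 13561 = 8540.
Reached i = s−1 = 2 without hitting −1: 2288 is a Miller–Rabin witness and 13561 is composite.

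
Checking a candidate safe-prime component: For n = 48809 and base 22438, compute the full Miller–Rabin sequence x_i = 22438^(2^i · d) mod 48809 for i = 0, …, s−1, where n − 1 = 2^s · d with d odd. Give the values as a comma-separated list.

n − 1 = 48808 = 2^3 · 6101, so s = 3 and d = 6101.
x_0 = 22438^6101 mod 48809 = 48808.
x_1 = 48808^2 mod 48809 = 1.
x_2 = 1^2 mod 48809 = 1.

48808, 1, 1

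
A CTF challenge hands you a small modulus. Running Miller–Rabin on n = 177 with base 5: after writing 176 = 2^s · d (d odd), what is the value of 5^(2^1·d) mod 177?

n − 1 = 176 = 2^4 · 11, so s = 4 and d = 11.
x_0 = 5^11 mod 177 = 20.
x_1 = 20^2 mod 177 = 46.

46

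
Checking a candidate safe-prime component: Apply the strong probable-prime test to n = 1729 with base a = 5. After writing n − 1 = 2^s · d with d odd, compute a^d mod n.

n − 1 = 1728 = 2^6 · 27, so s = 6 and d = 27.
By repeated squaring, 5^27 ≡ 1217 (mod 1729).

1217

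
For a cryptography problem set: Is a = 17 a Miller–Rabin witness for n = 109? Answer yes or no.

n − 1 = 108 = 2^2 · 27, so s = 2 and d = 27.
x_0 = 17^27 mod 109 = 33.
x_0 is neither 1 nor 108, so continue squaring.
x_1 = 33^2 mod 109 = 108.
x_1 ≡ −1, so 17 is not a witness.

no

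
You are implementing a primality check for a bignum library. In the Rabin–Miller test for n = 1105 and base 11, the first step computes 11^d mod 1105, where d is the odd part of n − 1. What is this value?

996

n − 1 = 1104 = 2^4 · 69, so s = 4 and d = 69.
11^69 mod 1105 = 996.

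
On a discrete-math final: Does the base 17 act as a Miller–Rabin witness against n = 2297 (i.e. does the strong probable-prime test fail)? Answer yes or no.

n − 1 = 2296 = 2^3 · 287, so s = 3 and d = 287.
x_0 = 17^287 mod 2297 = 365.
x_0 is neither 1 nor 2296, so continue squaring.
x_1 = 365^2 mod 2297 = 2296.
x_1 ≡ −1, so 17 is not a witness.

no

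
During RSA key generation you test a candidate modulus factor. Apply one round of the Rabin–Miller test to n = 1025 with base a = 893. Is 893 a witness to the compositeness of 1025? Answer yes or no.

no

n − 1 = 1024 = 2^10 · 1, so s = 10 and d = 1.
x_0 = 893^1 mod 1025 = 893.
x_0 is neither 1 nor 1024, so continue squaring.
x_1 = 893^2 mod 1025 = 1024.
x_1 ≡ −1, so 893 is not a witness.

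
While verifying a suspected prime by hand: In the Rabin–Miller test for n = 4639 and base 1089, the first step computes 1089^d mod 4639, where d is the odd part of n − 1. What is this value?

1

n − 1 = 4638 = 2^1 · 2319, so s = 1 and d = 2319.
Repeated squaring mod 4639: 1089^1 ≡ 1089, 1089^2 ≡ 2976, 1089^4 ≡ 725, 1089^8 ≡ 1418, 1089^16 ≡ 2037, 1089^32 ≡ 2103, 1089^64 ≡ 1642, 1089^128 ≡ 905, 1089^256 ≡ 2561, 1089^512 ≡ 3814, 1089^1024 ≡ 3331, 1089^2048 ≡ 3712.
2319 = 2048 + 256 + 8 + 4 + 2 + 1, so 1089^2319 ≡ 3712·2561·1418·725·2976·1089 ≡ 1 (mod 4639).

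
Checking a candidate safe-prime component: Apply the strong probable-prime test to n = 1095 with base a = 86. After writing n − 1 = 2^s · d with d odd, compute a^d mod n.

896

n − 1 = 1094 = 2^1 · 547, so s = 1 and d = 547.
Repeated squaring mod 1095: 86^1 ≡ 86, 86^2 ≡ 826, 86^4 ≡ 91, 86^8 ≡ 616, 86^16 ≡ 586, 86^32 ≡ 661, 86^64 ≡ 16, 86^128 ≡ 256, 86^256 ≡ 931, 86^512 ≡ 616.
547 = 512 + 32 + 2 + 1, so 86^547 ≡ 616·661·826·86 ≡ 896 (mod 1095).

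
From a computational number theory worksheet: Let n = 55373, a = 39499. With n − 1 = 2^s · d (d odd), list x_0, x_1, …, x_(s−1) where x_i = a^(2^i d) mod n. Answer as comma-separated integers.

55372, 1

n − 1 = 55372 = 2^2 · 13843, so s = 2 and d = 13843.
x_0 = 39499^13843 mod 55373 = 55372.
x_1 = 55372^2 mod 55373 = 1.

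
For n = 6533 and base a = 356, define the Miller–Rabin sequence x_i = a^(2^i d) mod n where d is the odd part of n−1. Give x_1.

6158

n − 1 = 6532 = 2^2 · 1633, so s = 2 and d = 1633.
x_0 = 356^1633 mod 6533 = 3432.
x_1 = 3432^2 mod 6533 = 6158.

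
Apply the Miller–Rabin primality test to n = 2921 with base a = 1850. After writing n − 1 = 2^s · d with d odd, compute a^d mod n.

1648

n − 1 = 2920 = 2^3 · 365, so s = 3 and d = 365.
By repeated squaring, 1850^365 ≡ 1648 (mod 2921).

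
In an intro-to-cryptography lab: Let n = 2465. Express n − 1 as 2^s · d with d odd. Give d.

Halving: 2464 → 1232 → 616 → 308 → 154 → 77; 77 is odd.
So 2464 = 2^5 · 77.

77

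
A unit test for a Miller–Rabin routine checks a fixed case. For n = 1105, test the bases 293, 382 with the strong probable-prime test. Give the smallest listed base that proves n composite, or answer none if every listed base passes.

382

n − 1 = 1104 = 2^4 · 69, so s = 4 and d = 69.
Base 293: x_0 = 293^69 mod 1105 = 463. x_0 is neither 1 nor 1104, so continue squaring. x_1 = 463^2 mod 1105 = 1104. x_1 ≡ −1, so 293 is not a witness.
Base 382: x_0 = 382^69 mod 1105 = 1097. x_0 is neither 1 nor 1104, so continue squaring. x_1 = 1097^2 mod 1105 = 64. x_2 = 64^2 mod 1105 = 781. x_3 = 781^2 mod 1105 = 1. x_3 = 1 but x_2 ≠ ±1, a nontrivial square root of 1 — 382 is a witness and 1105 is composite.
The smallest witness among the given bases is 382.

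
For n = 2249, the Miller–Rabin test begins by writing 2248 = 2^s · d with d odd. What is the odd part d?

Halving: 2248 → 1124 → 562 → 281; 281 is odd.
So 2248 = 2^3 · 281.

281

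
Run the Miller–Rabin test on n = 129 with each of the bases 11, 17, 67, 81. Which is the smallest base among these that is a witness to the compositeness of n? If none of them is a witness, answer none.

11

n − 1 = 128 = 2^7 · 1, so s = 7 and d = 1.
Base 11: x_0 = 11^1 mod 129 = 11. x_0 is neither 1 nor 128, so continue squaring. x_1 = 11^2 mod 129 = 121. x_2 = 121^2 mod 129 = 64. x_3 = 64^2 mod 129 = 97. x_4 = 97^2 mod 129 = 121. x_5 = 121^2 mod 129 = 64. x_6 = 64^2 mod 129 = 97. Reached i = s−1 = 6 without hitting −1: 11 is a Miller–Rabin witness and 129 is composite.
Base 17: x_0 = 17^1 mod 129 = 17. x_0 is neither 1 nor 128, so continue squaring. x_1 = 17^2 mod 129 = 31. x_2 = 31^2 mod 129 = 58. x_3 = 58^2 mod 129 = 10. x_4 = 10^2 mod 129 = 100. x_5 = 100^2 mod 129 = 67. x_6 = 67^2 mod 129 = 103. Reached i = s−1 = 6 without hitting −1: 17 is a Miller–Rabin witness and 129 is composite.
Base 67: x_0 = 67^1 mod 129 = 67. x_0 is neither 1 nor 128, so continue squaring. x_1 = 67^2 mod 129 = 103. x_2 = 103^2 mod 129 = 31. x_3 = 31^2 mod 129 = 58. x_4 = 58^2 mod 129 = 10. x_5 = 10^2 mod 129 = 100. x_6 = 100^2 mod 129 = 67. Reached i = s−1 = 6 without hitting −1: 67 is a Miller–Rabin witness and 129 is composite.
Base 81: x_0 = 81^1 mod 129 = 81. x_0 is neither 1 nor 128, so continue squaring. x_1 = 81^2 mod 129 = 111. x_2 = 111^2 mod 129 = 66. x_3 = 66^2 mod 129 = 99. x_4 = 99^2 mod 129 = 126. x_5 = 126^2 mod 129 = 9. x_6 = 9^2 mod 129 = 81. Reached i = s−1 = 6 without hitting −1: 81 is a Miller–Rabin witness and 129 is composite.
The smallest witness among the given bases is 11.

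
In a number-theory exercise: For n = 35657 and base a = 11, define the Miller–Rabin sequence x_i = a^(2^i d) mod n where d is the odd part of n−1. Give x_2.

n − 1 = 35656 = 2^3 · 4457, so s = 3 and d = 4457.
Repeated squaring mod 35657: 11^1 ≡ 11, 11^2 ≡ 121, 11^4 ≡ 14641, 11^8 ≡ 24654, 11^16 ≡ 10494, 11^32 ≡ 15220, 11^64 ≡ 20528, 11^128 ≡ 4358, 11^256 ≡ 22640, 11^512 ≡ 225, 11^1024 ≡ 14968, 11^2048 ≡ 8093, 11^4096 ≡ 30397.
4457 = 4096 + 256 + 64 + 32 + 8 + 1, so 11^4457 ≡ 30397·22640·20528·15220·24654·11 ≡ 11825 (mod 35657).
x_0 = 11825.
x_1 = 11825^2 mod 35657 = 19528.
x_2 = 19528^2 mod 35657 = 26826.

26826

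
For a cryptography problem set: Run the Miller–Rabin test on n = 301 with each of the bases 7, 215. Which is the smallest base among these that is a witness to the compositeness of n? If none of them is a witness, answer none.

7

n − 1 = 300 = 2^2 · 75, so s = 2 and d = 75.
Base 7: x_0 = 7^75 mod 301 = 42. x_0 is neither 1 nor 300, so continue squaring. x_1 = 42^2 mod 301 = 259. Reached i = s−1 = 1 without hitting −1: 7 is a Miller–Rabin witness and 301 is composite.
Base 215: x_0 = 215^75 mod 301 = 258. x_0 is neither 1 nor 300, so continue squaring. x_1 = 258^2 mod 301 = 43. Reached i = s−1 = 1 without hitting −1: 215 is a Miller–Rabin witness and 301 is composite.
The smallest witness among the given bases is 7.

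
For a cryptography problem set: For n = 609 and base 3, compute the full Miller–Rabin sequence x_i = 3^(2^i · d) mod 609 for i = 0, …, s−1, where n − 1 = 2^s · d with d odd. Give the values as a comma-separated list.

192, 324, 228, 219, 459

n − 1 = 608 = 2^5 · 19, so s = 5 and d = 19.
x_0 = 3^19 mod 609 = 192.
x_1 = 192^2 mod 609 = 324.
x_2 = 324^2 mod 609 = 228.
x_3 = 228^2 mod 609 = 219.
x_4 = 219^2 mod 609 = 459.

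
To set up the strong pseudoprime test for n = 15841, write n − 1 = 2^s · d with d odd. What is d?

495

Halving: 15840 → 7920 → 3960 → 1980 → 990 → 495; 495 is odd.
So 15840 = 2^5 · 495.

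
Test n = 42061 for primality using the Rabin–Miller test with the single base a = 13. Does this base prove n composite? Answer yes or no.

n − 1 = 42060 = 2^2 · 10515, so s = 2 and d = 10515.
x_0 = 13^10515 mod 42061 = 6976.
x_0 is neither 1 nor 42060, so continue squaring.
x_1 = 6976^2 mod 42061 = 42060.
x_1 ≡ −1, so 13 is not a witness.

no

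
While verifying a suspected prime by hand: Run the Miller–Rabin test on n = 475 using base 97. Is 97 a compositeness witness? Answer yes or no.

n − 1 = 474 = 2^1 · 237, so s = 1 and d = 237.
Repeated squaring mod 475: 97^1 ≡ 97, 97^2 ≡ 384, 97^4 ≡ 206, 97^8 ≡ 161, 97^16 ≡ 271, 97^32 ≡ 291, 97^64 ≡ 131, 97^128 ≡ 61.
237 = 128 + 64 + 32 + 8 + 4 + 1, so 97^237 ≡ 61·131·291·161·206·97 ≡ 312 (mod 475).
x_0 = 97^237 mod 475 = 312.
x_0 ∉ {1, 474} and s = 1, so 97 is a Miller–Rabin witness and 475 is composite.

yes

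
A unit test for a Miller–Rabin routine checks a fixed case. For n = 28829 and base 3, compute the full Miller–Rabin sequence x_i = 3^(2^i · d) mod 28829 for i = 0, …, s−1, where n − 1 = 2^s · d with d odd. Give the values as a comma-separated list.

n − 1 = 28828 = 2^2 · 7207, so s = 2 and d = 7207.
x_0 = 3^7207 mod 28829 = 3160.
x_1 = 3160^2 mod 28829 = 10766.

3160, 10766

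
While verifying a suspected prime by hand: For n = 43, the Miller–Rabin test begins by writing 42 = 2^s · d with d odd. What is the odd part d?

Halving: 42 → 21; 21 is odd.
So 42 = 2^1 · 21.

21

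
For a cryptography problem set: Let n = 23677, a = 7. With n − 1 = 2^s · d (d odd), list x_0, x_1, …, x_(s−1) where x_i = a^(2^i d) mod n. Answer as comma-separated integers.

16863, 23676

n − 1 = 23676 = 2^2 · 5919, so s = 2 and d = 5919.
x_0 = 7^5919 mod 23677 = 16863.
x_1 = 16863^2 mod 23677 = 23676.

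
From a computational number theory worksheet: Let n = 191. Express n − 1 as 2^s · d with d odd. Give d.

Halving: 190 → 95; 95 is odd.
So 190 = 2^1 · 95.

95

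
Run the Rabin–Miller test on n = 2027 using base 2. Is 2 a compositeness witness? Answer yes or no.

no

n − 1 = 2026 = 2^1 · 1013, so s = 1 and d = 1013.
Repeated squaring mod 2027: 2^1 ≡ 2, 2^2 ≡ 4, 2^4 ≡ 16, 2^8 ≡ 256, 2^16 ≡ 672, 2^32 ≡ 1590, 2^64 ≡ 431, 2^128 ≡ 1304, 2^256 ≡ 1790, 2^512 ≡ 1440.
1013 = 512 + 256 + 128 + 64 + 32 + 16 + 4 + 1, so 2^1013 ≡ 1440·1790·1304·431·1590·672·16·2 ≡ 2026 (mod 2027).
x_0 = 2^1013 mod 2027 = 2026.
x_0 = 2026 ≡ −1, so 2 is not a witness.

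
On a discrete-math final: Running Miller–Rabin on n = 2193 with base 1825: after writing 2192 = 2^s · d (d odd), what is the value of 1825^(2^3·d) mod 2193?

934

n − 1 = 2192 = 2^4 · 137, so s = 4 and d = 137.
x_0 = 1825^137 mod 2193 = 1405.
x_1 = 1405^2 mod 2193 = 325.
x_2 = 325^2 mod 2193 = 361.
x_3 = 361^2 mod 2193 = 934.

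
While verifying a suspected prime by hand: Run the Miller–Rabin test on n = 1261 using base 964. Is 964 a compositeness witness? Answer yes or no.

n − 1 = 1260 = 2^2 · 315, so s = 2 and d = 315.
x_0 = 964^315 mod 1261 = 463.
x_0 is neither 1 nor 1260, so continue squaring.
x_1 = 463^2 mod 1261 = 1260.
x_1 ≡ −1, so 964 is not a witness.

no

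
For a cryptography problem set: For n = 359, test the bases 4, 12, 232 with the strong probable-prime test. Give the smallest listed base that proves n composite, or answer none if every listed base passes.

none

n − 1 = 358 = 2^1 · 179, so s = 1 and d = 179.
Base 4: x_0 = 4^179 mod 359 = 1. x_0 = 1, so 4 is not a witness.
Base 12: x_0 = 12^179 mod 359 = 1. x_0 = 1, so 12 is not a witness.
Base 232: x_0 = 232^179 mod 359 = 358. x_0 = 358 ≡ −1, so 232 is not a witness.
No listed base is a witness for 359.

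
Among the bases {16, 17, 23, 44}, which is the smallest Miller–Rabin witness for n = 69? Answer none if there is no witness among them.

16

n − 1 = 68 = 2^2 · 17, so s = 2 and d = 17.
Base 16: x_0 = 16^17 mod 69 = 4. x_0 is neither 1 nor 68, so continue squaring. x_1 = 4^2 mod 69 = 16. Reached i = s−1 = 1 without hitting −1: 16 is a Miller–Rabin witness and 69 is composite.
Base 17: x_0 = 17^17 mod 69 = 11. x_0 is neither 1 nor 68, so continue squaring. x_1 = 11^2 mod 69 = 52. Reached i = s−1 = 1 without hitting −1: 17 is a Miller–Rabin witness and 69 is composite.
Base 23: x_0 = 23^17 mod 69 = 23. x_0 is neither 1 nor 68, so continue squaring. x_1 = 23^2 mod 69 = 46. Reached i = s−1 = 1 without hitting −1: 23 is a Miller–Rabin witness and 69 is composite.
Base 44: x_0 = 44^17 mod 69 = 5. x_0 is neither 1 nor 68, so continue squaring. x_1 = 5^2 mod 69 = 25. Reached i = s−1 = 1 without hitting −1: 44 is a Miller–Rabin witness and 69 is composite.
The smallest witness among the given bases is 16.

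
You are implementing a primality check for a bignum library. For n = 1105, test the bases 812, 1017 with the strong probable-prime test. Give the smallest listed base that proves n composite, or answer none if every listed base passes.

n − 1 = 1104 = 2^4 · 69, so s = 4 and d = 69.
Base 812: x_0 = 812^69 mod 1105 = 642. x_0 is neither 1 nor 1104, so continue squaring. x_1 = 642^2 mod 1105 = 1104. x_1 ≡ −1, so 812 is not a witness.
Base 1017: x_0 = 1017^69 mod 1105 = 352. x_0 is neither 1 nor 1104, so continue squaring. x_1 = 352^2 mod 1105 = 144. x_2 = 144^2 mod 1105 = 846. x_3 = 846^2 mod 1105 = 781. Reached i = s−1 = 3 without hitting −1: 1017 is a Miller–Rabin witness and 1105 is composite.
The smallest witness among the given bases is 1017.

1017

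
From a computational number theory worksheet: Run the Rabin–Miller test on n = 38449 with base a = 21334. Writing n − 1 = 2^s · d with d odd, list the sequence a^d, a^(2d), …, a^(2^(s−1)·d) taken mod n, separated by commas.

3558, 9643, 17767, 38448

n − 1 = 38448 = 2^4 · 2403, so s = 4 and d = 2403.
x_0 = 21334^2403 mod 38449 = 3558.
x_1 = 3558^2 mod 38449 = 9643.
x_2 = 9643^2 mod 38449 = 17767.
x_3 = 17767^2 mod 38449 = 38448.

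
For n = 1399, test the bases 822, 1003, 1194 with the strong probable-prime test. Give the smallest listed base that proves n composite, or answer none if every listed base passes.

n − 1 = 1398 = 2^1 · 699, so s = 1 and d = 699.
Base 822: x_0 = 822^699 mod 1399 = 1. x_0 = 1, so 822 is not a witness.
Base 1003: x_0 = 1003^699 mod 1399 = 1398. x_0 = 1398 ≡ −1, so 1003 is not a witness.
Base 1194: x_0 = 1194^699 mod 1399 = 1398. x_0 = 1398 ≡ −1, so 1194 is not a witness.
No listed base is a witness for 1399.

none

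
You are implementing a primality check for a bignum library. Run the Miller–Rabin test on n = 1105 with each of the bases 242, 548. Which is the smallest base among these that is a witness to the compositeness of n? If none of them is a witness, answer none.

none

n − 1 = 1104 = 2^4 · 69, so s = 4 and d = 69.
Base 242: x_0 = 242^69 mod 1105 = 242. x_0 is neither 1 nor 1104, so continue squaring. x_1 = 242^2 mod 1105 = 1104. x_1 ≡ −1, so 242 is not a witness.
Base 548: x_0 = 548^69 mod 1105 = 1058. x_0 is neither 1 nor 1104, so continue squaring. x_1 = 1058^2 mod 1105 = 1104. x_1 ≡ −1, so 548 is not a witness.
No listed base is a witness for 1105.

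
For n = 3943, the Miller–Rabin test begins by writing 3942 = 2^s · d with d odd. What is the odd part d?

1971

Halving: 3942 → 1971; 1971 is odd.
So 3942 = 2^1 · 1971.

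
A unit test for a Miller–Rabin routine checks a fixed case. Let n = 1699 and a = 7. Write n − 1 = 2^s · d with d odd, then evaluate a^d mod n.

1

n − 1 = 1698 = 2^1 · 849, so s = 1 and d = 849.
7^849 mod 1699 = 1.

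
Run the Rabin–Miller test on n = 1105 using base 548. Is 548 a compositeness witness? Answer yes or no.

n − 1 = 1104 = 2^4 · 69, so s = 4 and d = 69.
x_0 = 548^69 mod 1105 = 1058.
x_0 is neither 1 nor 1104, so continue squaring.
x_1 = 1058^2 mod 1105 = 1104.
x_1 ≡ −1, so 548 is not a witness.

no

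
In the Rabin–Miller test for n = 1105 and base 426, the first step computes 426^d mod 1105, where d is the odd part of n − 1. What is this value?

766

n − 1 = 1104 = 2^4 · 69, so s = 4 and d = 69.
426^69 mod 1105 = 766.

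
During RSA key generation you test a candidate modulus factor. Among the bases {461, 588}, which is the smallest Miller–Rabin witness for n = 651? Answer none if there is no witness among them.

n − 1 = 650 = 2^1 · 325, so s = 1 and d = 325.
Base 461: x_0 = 461^325 mod 651 = 650. x_0 = 650 ≡ −1, so 461 is not a witness.
Base 588: x_0 = 588^325 mod 651 = 588. x_0 ∉ {1, 650} and s = 1, so 588 is a Miller–Rabin witness and 651 is composite.
The smallest witness among the given bases is 588.

588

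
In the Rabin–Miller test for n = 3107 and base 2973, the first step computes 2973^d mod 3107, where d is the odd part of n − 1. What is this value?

562

n − 1 = 3106 = 2^1 · 1553, so s = 1 and d = 1553.
Repeated squaring mod 3107: 2973^1 ≡ 2973, 2973^2 ≡ 2421, 2973^4 ≡ 1439, 2973^8 ≡ 1459, 2973^16 ≡ 386, 2973^32 ≡ 2967, 2973^64 ≡ 958, 2973^128 ≡ 1199, 2973^256 ≡ 2167, 2973^512 ≡ 1212, 2973^1024 ≡ 2440.
1553 = 1024 + 512 + 16 + 1, so 2973^1553 ≡ 2440·1212·386·2973 ≡ 562 (mod 3107).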